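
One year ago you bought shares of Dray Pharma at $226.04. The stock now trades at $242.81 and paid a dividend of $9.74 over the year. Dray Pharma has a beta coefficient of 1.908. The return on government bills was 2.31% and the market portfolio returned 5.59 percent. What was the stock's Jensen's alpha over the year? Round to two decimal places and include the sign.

+3.16%

Realised HPR = (P1 + D1 − P0) / P0 = (242.81 + 9.74 − 226.04) / 226.04 = 26.51 / 226.04 = 11.7280%
MRP = 5.59% − 2.31% = 3.28%
CAPM required = R_f + β·MRP = 2.31% + 1.908 × 3.28% = 8.56824%
α = realised − required = 11.7280% − 8.56824% = +3.16%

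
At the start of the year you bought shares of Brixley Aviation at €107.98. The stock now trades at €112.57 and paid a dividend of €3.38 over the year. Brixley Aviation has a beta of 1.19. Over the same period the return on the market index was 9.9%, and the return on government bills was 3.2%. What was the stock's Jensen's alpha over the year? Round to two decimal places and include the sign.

-3.79%

Realised HPR = (P1 + D1 − P0) / P0 = (112.57 + 3.38 − 107.98) / 107.98 = 7.97 / 107.98 = 7.3810%
MRP = 9.9% − 3.2% = 6.70%
CAPM required = R_f + β·MRP = 3.2% + 1.19 × 6.7% = 11.1730%
α = realised − required = 7.3810% − 11.1730% = -3.79%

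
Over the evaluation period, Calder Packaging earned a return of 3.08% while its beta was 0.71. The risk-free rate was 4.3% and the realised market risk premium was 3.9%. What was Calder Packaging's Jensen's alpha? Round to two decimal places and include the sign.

-3.99%

CAPM benchmark = R_f + β(R_m − R_f) = 4.3% + 0.71 × 3.9% = 7.0690%
α = actual − benchmark = 3.08% − 7.0690% = -3.99%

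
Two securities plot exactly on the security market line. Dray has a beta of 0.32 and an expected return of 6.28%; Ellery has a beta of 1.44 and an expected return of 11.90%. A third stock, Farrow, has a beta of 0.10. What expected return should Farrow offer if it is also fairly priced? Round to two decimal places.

MRP (SML slope) = (11.90% − 6.28%) / (1.44 − 0.32) = 5.62% / 1.12 = 5.0179%
R_f (intercept) = 6.28% − 0.32 × 5.0179% = 4.6743%
E(R_Farrow) = R_f + β × MRP = 4.6743% + 0.10 × 5.0179% = 5.18%

5.18%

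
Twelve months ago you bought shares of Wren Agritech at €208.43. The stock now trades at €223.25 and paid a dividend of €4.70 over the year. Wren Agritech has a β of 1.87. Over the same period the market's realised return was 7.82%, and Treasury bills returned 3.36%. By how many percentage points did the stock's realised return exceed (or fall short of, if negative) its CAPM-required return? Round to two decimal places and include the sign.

Realised HPR = (P1 + D1 − P0) / P0 = (223.25 + 4.70 − 208.43) / 208.43 = 19.52 / 208.43 = 9.3653%
MRP = 7.82% − 3.36% = 4.46%
CAPM required = R_f + β·MRP = 3.36% + 1.87 × 4.46% = 11.7002%
α = realised − required = 9.3653% − 11.7002% = -2.33%

-2.33%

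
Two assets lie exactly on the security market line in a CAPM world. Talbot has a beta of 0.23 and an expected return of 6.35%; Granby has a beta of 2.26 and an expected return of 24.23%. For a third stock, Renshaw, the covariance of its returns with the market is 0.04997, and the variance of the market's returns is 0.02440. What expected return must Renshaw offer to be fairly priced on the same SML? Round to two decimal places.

MRP = (24.23% − 6.35%) / (2.26 − 0.23) = 8.8079%
R_f = 6.35% − 0.23 × 8.8079% = 4.3242%
β_Renshaw = Cov / Var(R_m) = 0.04997 / 0.02440 = 2.0480
E(R_Renshaw) = R_f + β × MRP = 4.3242% + 2.0480 × 8.8079% = 22.36%

22.36%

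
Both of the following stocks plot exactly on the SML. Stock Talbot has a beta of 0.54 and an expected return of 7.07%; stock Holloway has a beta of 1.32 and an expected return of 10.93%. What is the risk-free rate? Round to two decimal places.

4.40%

Both satisfy E(R) = R_f + β·MRP, so the slope of the SML is
MRP = (10.93% − 7.07%) / (1.32 − 0.54) = 3.86% / 0.78 = 4.9487%
R_f = E(R_Talbot) − β_Talbot·MRP = 7.07% − 0.54 × 4.9487% = 4.3977%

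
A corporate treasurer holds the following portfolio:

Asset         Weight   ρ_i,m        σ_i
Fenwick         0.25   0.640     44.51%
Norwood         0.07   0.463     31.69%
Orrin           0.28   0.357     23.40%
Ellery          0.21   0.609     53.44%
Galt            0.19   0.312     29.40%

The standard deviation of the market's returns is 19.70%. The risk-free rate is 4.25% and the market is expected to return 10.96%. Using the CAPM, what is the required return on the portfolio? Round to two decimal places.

β_Fenwick = 0.640 × 44.51% / 19.70% = 1.4460
β_Norwood = 0.463 × 31.69% / 19.70% = 0.7448
β_Orrin = 0.357 × 23.40% / 19.70% = 0.4241
β_Ellery = 0.609 × 53.44% / 19.70% = 1.6520
β_Galt = 0.312 × 29.40% / 19.70% = 0.4656
β_P = Σ w_i β_i = 0.25×1.4460 + 0.07×0.7448 + 0.28×0.4241 + 0.21×1.6520 + 0.19×0.4656 = 0.9678
MRP = 10.96% − 4.25% = 6.71%
E(R_P) = R_f + β_P × MRP = 4.25% + 0.9678 × 6.71% = 10.74%

10.74%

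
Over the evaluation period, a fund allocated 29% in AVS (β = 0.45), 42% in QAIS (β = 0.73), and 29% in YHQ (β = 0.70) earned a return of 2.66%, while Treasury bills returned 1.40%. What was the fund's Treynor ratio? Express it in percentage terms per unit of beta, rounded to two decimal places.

1.97%

β_P = 0.29×0.45 + 0.42×0.73 + 0.29×0.70 = 0.6401
Treynor = (R_P − R_f) / β_P = (2.66% − 1.40%) / 0.6401 = 1.26% / 0.6401 = 1.97%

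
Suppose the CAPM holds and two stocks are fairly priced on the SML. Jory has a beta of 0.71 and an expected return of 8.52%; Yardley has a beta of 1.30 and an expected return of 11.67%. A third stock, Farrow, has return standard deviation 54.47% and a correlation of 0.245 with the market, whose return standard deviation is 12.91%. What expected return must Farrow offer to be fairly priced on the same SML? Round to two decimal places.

MRP = (11.67% − 8.52%) / (1.30 − 0.71) = 5.3390%
R_f = 8.52% − 0.71 × 5.3390% = 4.7293%
β_Farrow = ρ·σ_i/σ_m = 0.245 × 54.47 / 12.91 = 1.0337
E(R_Farrow) = R_f + β × MRP = 4.7293% + 1.0337 × 5.3390% = 10.25%

10.25%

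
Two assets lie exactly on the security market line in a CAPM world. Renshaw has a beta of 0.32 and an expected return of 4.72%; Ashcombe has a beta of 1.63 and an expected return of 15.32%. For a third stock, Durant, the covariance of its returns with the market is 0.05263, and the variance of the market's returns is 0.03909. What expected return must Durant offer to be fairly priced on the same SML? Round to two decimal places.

MRP = (15.32% − 4.72%) / (1.63 − 0.32) = 8.0916%
R_f = 4.72% − 0.32 × 8.0916% = 2.1307%
β_Durant = Cov / Var(R_m) = 0.05263 / 0.03909 = 1.3464
E(R_Durant) = R_f + β × MRP = 2.1307% + 1.3464 × 8.0916% = 13.03%

13.03%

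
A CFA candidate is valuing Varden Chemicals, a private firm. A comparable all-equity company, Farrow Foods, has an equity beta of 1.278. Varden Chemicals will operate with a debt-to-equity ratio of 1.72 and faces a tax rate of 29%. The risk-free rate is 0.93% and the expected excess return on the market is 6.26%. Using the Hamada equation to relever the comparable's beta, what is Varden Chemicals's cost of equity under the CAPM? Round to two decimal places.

β_L = β_U × [1 + (1 − t)(D/E)] = 1.278 × [1 + (1 − 0.29) × 1.72]
    = 1.278 × [1 + 0.71 × 1.72] = 1.278 × 2.2212 = 2.8387
E(R) = R_f + β_L × MRP = 0.93% + 2.8387 × 6.26% = 18.70%

18.70%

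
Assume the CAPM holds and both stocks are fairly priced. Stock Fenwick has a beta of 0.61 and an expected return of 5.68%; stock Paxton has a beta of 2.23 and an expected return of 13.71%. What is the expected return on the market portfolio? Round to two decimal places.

7.61%

Both satisfy E(R) = R_f + β·MRP, so the slope of the SML is
MRP = (13.71% − 5.68%) / (2.23 − 0.61) = 8.03% / 1.62 = 4.9568%
R_f = E(R_Fenwick) − β_Fenwick·MRP = 5.68% − 0.61 × 4.9568% = 2.6564%
E(R_m) = R_f + MRP = 2.6564% + 4.9568% = 7.61%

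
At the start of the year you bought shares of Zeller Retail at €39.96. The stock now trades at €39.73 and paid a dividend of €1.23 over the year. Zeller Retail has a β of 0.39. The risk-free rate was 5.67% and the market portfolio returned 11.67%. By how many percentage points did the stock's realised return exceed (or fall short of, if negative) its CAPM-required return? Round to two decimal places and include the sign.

-5.51%

Realised HPR = (P1 + D1 − P0) / P0 = (39.73 + 1.23 − 39.96) / 39.96 = 1.00 / 39.96 = 2.5025%
MRP = 11.67% − 5.67% = 6.00%
CAPM required = R_f + β·MRP = 5.67% + 0.39 × 6.00% = 8.0100%
α = realised − required = 2.5025% − 8.0100% = -5.51%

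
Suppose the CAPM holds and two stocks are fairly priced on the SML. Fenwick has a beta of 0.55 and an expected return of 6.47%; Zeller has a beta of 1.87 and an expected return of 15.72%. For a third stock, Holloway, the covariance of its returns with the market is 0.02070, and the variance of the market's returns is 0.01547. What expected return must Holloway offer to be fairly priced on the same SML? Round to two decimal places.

11.99%

MRP = (15.72% − 6.47%) / (1.87 − 0.55) = 7.0076%
R_f = 6.47% − 0.55 × 7.0076% = 2.6158%
β_Holloway = Cov / Var(R_m) = 0.02070 / 0.01547 = 1.3381
E(R_Holloway) = R_f + β × MRP = 2.6158% + 1.3381 × 7.0076% = 11.99%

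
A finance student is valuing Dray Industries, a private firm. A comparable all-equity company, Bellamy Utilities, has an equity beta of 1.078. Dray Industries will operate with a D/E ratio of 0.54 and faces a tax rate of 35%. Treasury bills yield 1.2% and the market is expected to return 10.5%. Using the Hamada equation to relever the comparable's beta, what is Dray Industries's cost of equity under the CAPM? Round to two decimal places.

14.74%

β_L = β_U × [1 + (1 − t)(D/E)] = 1.078 × [1 + (1 − 0.35) × 0.54]
    = 1.078 × [1 + 0.65 × 0.54] = 1.078 × 1.3510 = 1.4564
MRP = 10.5% − 1.2% = 9.30%
E(R) = R_f + β_L × MRP = 1.2% + 1.4564 × 9.3% = 14.74%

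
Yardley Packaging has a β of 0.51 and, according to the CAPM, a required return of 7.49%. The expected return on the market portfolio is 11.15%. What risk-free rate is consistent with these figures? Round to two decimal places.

3.68%

E(R) = R_f + β(E(R_m) − R_f) = R_f(1 − β) + β·E(R_m)
7.49% = R_f × (1 − 0.51) + 0.51 × 11.15%
7.49% = R_f × 0.49 + 5.6865%
R_f = (7.49% − 5.6865%) / 0.49 = 3.68%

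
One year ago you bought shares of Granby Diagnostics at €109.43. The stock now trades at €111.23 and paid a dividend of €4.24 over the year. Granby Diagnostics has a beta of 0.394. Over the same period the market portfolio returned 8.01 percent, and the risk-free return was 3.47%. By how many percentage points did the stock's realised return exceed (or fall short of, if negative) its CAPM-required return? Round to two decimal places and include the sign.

Realised HPR = (P1 + D1 − P0) / P0 = (111.23 + 4.24 − 109.43) / 109.43 = 6.04 / 109.43 = 5.5195%
MRP = 8.01% − 3.47% = 4.54%
CAPM required = R_f + β·MRP = 3.47% + 0.394 × 4.54% = 5.25876%
α = realised − required = 5.5195% − 5.25876% = +0.26%

+0.26%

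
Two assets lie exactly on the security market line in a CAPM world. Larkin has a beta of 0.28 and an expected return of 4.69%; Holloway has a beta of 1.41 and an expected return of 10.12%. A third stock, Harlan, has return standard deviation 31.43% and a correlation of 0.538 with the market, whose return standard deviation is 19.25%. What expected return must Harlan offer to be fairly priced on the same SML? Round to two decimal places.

MRP = (10.12% − 4.69%) / (1.41 − 0.28) = 4.8053%
R_f = 4.69% − 0.28 × 4.8053% = 3.3445%
β_Harlan = ρ·σ_i/σ_m = 0.538 × 31.43 / 19.25 = 0.8784
E(R_Harlan) = R_f + β × MRP = 3.3445% + 0.8784 × 4.8053% = 7.57%

7.57%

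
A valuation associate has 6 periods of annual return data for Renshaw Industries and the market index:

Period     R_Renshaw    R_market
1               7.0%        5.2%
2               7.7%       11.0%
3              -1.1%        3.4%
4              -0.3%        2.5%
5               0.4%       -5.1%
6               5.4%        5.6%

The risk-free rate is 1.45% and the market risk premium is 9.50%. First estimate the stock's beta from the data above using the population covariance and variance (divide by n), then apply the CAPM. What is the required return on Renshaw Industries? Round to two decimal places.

Mean R_i = (7.0 + 7.7 − 1.1 − 0.3 + 0.4 + 5.4) / 6 = 3.1833%
Mean R_m = (5.2 + 11.0 + 3.4 + 2.5 − 5.1 + 5.6) / 6 = 3.7667%
Σ(R_i − R̄_i)(R_m − R̄_m) = 72.8667  ⇒  Cov = 72.8667 / 6 = 12.1445
Σ(R_m − R̄_m)² = 138.0933  ⇒  Var(R_m) = 138.0933 / 6 = 23.0156
β = Cov / Var(R_m) = 12.1445 / 23.0156 = 0.5277
E(R) = R_f + β × MRP = 1.45% + 0.5277 × 9.50% = 6.46%

6.46%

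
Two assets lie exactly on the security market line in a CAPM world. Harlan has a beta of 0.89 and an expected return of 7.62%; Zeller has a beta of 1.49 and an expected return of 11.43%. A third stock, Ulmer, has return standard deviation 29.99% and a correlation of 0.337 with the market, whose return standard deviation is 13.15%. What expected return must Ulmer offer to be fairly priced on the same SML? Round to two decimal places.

6.85%

MRP = (11.43% − 7.62%) / (1.49 − 0.89) = 6.3500%
R_f = 7.62% − 0.89 × 6.3500% = 1.9685%
β_Ulmer = ρ·σ_i/σ_m = 0.337 × 29.99 / 13.15 = 0.7686
E(R_Ulmer) = R_f + β × MRP = 1.9685% + 0.7686 × 6.3500% = 6.85%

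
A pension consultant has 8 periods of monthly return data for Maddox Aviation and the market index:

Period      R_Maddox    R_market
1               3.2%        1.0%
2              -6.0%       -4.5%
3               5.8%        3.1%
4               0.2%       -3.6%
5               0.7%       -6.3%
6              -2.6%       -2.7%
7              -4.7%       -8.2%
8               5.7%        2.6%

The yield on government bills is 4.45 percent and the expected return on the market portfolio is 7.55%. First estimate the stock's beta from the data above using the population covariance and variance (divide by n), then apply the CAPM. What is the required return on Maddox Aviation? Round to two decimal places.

Mean R_i = (3.2 − 6.0 + 5.8 + 0.2 + 0.7 − 2.6 − 4.7 + 5.7) / 8 = 0.2875%
Mean R_m = (1.0 − 4.5 + 3.1 − 3.6 − 6.3 − 2.7 − 8.2 + 2.6) / 8 = -2.3250%
Σ(R_i − R̄_i)(R_m − R̄_m) = 108.7775  ⇒  Cov = 108.7775 / 8 = 13.5972
Σ(R_m − R̄_m)² = 121.5550  ⇒  Var(R_m) = 121.5550 / 8 = 15.1944
β = Cov / Var(R_m) = 13.5972 / 15.1944 = 0.8949
MRP = 7.55% − 4.45% = 3.10%
E(R) = R_f + β × MRP = 4.45% + 0.8949 × 3.10% = 7.22%

7.22%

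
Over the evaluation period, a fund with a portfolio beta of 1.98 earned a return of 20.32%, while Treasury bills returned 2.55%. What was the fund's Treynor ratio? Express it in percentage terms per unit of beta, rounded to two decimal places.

Treynor = (R_P − R_f) / β_P = (20.32% − 2.55%) / 1.9800 = 17.77% / 1.9800 = 8.97%

8.97%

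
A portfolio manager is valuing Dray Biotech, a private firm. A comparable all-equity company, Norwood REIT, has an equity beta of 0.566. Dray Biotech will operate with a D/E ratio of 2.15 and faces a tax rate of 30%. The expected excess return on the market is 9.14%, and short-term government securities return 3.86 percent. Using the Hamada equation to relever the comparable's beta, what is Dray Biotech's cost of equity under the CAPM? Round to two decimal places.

β_L = β_U × [1 + (1 − t)(D/E)] = 0.566 × [1 + (1 − 0.30) × 2.15]
    = 0.566 × [1 + 0.70 × 2.15] = 0.566 × 2.5050 = 1.4178
E(R) = R_f + β_L × MRP = 3.86% + 1.4178 × 9.14% = 16.82%

16.82%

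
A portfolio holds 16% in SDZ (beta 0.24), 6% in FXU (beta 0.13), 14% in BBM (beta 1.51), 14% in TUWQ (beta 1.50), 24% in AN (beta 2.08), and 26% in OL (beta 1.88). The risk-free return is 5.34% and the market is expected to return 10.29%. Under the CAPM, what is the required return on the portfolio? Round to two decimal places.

12.55%

β_P = Σ w_i β_i = 0.16×0.24 + 0.06×0.13 + 0.14×1.51 + 0.14×1.50 + 0.24×2.08 + 0.26×1.88 = 1.4556
MRP = 10.29% − 5.34% = 4.95%
E(R_P) = R_f + β_P × MRP = 5.34% + 1.4556 × 4.95% = 12.55%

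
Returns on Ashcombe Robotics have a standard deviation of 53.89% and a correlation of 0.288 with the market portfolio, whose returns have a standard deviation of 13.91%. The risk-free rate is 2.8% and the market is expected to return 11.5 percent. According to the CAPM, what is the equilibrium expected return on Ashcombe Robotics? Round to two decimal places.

12.51%

β = ρ × σ_i / σ_m = 0.288 × 53.89% / 13.91% = 1.1158
MRP = 11.5% − 2.8% = 8.70%
E(R) = 2.8% + 1.1158 × 8.7% = 12.51%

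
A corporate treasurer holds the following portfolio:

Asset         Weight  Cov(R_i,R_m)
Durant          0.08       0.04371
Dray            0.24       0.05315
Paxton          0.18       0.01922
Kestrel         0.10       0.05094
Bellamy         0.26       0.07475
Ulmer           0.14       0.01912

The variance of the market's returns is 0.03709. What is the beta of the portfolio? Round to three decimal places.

β_Durant = 0.04371 / 0.03709 = 1.1785
β_Dray = 0.05315 / 0.03709 = 1.4330
β_Paxton = 0.01922 / 0.03709 = 0.5182
β_Kestrel = 0.05094 / 0.03709 = 1.3734
β_Bellamy = 0.07475 / 0.03709 = 2.0154
β_Ulmer = 0.01912 / 0.03709 = 0.5155
β_P = Σ w_i β_i = 0.08×1.1785 + 0.24×1.4330 + 0.18×0.5182 + 0.10×1.3734 + 0.26×2.0154 + 0.14×0.5155 = 1.2650

1.265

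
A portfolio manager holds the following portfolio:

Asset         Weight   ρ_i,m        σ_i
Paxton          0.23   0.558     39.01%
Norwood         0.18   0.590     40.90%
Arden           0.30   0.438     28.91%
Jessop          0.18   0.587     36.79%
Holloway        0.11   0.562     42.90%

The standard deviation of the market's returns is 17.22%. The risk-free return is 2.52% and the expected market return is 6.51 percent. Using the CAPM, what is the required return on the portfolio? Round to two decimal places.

β_Paxton = 0.558 × 39.01% / 17.22% = 1.2641
β_Norwood = 0.590 × 40.90% / 17.22% = 1.4013
β_Arden = 0.438 × 28.91% / 17.22% = 0.7353
β_Jessop = 0.587 × 36.79% / 17.22% = 1.2541
β_Holloway = 0.562 × 42.90% / 17.22% = 1.4001
β_P = Σ w_i β_i = 0.23×1.2641 + 0.18×1.4013 + 0.30×0.7353 + 0.18×1.2541 + 0.11×1.4001 = 1.1433
MRP = 6.51% − 2.52% = 3.99%
E(R_P) = R_f + β_P × MRP = 2.52% + 1.1433 × 3.99% = 7.08%

7.08%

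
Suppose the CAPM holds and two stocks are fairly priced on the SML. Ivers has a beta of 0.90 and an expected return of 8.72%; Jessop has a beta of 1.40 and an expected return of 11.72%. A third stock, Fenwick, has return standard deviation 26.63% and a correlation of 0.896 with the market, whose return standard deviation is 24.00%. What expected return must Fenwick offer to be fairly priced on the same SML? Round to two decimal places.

9.29%

MRP = (11.72% − 8.72%) / (1.40 − 0.90) = 6.0000%
R_f = 8.72% − 0.90 × 6.0000% = 3.3200%
β_Fenwick = ρ·σ_i/σ_m = 0.896 × 26.63 / 24.00 = 0.9942
E(R_Fenwick) = R_f + β × MRP = 3.3200% + 0.9942 × 6.0000% = 9.29%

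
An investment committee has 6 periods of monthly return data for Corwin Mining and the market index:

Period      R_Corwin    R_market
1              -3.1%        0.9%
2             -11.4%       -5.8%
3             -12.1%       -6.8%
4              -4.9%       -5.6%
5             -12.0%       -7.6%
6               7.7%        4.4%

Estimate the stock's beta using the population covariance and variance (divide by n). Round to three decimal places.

1.476

Mean R_i = (-3.1 − 11.4 − 12.1 − 4.9 − 12.0 + 7.7) / 6 = -5.9667%
Mean R_m = (0.9 − 5.8 − 6.8 − 5.6 − 7.6 + 4.4) / 6 = -3.4167%
Σ(R_i − R̄_i)(R_m − R̄_m) = 175.8133  ⇒  Cov = 175.8133 / 6 = 29.3022
Σ(R_m − R̄_m)² = 119.1283  ⇒  Var(R_m) = 119.1283 / 6 = 19.8547
β = Cov / Var(R_m) = 29.3022 / 19.8547 = 1.4758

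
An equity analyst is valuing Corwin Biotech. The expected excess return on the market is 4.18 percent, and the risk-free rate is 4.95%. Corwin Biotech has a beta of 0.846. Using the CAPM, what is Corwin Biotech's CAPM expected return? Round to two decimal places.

E(R) = R_f + β × MRP = 4.95% + 0.846 × 4.18% = 8.49%

8.49%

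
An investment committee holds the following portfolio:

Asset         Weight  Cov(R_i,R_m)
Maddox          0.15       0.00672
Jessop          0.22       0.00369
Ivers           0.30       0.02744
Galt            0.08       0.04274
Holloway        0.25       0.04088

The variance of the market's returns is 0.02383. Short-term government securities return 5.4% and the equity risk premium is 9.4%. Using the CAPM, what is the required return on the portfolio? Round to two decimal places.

14.75%

β_Maddox = 0.00672 / 0.02383 = 0.2820
β_Jessop = 0.00369 / 0.02383 = 0.1548
β_Ivers = 0.02744 / 0.02383 = 1.1515
β_Galt = 0.04274 / 0.02383 = 1.7935
β_Holloway = 0.04088 / 0.02383 = 1.7155
β_P = Σ w_i β_i = 0.15×0.2820 + 0.22×0.1548 + 0.30×1.1515 + 0.08×1.7935 + 0.25×1.7155 = 0.9942
E(R_P) = R_f + β_P × MRP = 5.4% + 0.9942 × 9.4% = 14.75%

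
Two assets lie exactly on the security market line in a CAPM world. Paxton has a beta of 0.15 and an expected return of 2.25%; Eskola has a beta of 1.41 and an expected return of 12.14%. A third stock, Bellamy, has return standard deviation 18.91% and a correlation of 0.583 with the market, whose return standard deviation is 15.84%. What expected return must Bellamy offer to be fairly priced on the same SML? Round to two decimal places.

6.54%

MRP = (12.14% − 2.25%) / (1.41 − 0.15) = 7.8492%
R_f = 2.25% − 0.15 × 7.8492% = 1.0726%
β_Bellamy = ρ·σ_i/σ_m = 0.583 × 18.91 / 15.84 = 0.6960
E(R_Bellamy) = R_f + β × MRP = 1.0726% + 0.6960 × 7.8492% = 6.54%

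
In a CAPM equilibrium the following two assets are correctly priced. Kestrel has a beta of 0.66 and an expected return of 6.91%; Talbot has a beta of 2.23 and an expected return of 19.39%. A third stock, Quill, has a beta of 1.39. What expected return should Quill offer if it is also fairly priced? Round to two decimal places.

MRP (SML slope) = (19.39% − 6.91%) / (2.23 − 0.66) = 12.48% / 1.57 = 7.9490%
R_f (intercept) = 6.91% − 0.66 × 7.9490% = 1.6637%
E(R_Quill) = R_f + β × MRP = 1.6637% + 1.39 × 7.9490% = 12.71%

12.71%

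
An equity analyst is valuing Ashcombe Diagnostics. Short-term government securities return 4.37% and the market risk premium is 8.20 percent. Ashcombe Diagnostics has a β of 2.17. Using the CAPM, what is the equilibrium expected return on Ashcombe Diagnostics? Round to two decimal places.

22.16%

E(R) = R_f + β × MRP = 4.37% + 2.17 × 8.20% = 22.16%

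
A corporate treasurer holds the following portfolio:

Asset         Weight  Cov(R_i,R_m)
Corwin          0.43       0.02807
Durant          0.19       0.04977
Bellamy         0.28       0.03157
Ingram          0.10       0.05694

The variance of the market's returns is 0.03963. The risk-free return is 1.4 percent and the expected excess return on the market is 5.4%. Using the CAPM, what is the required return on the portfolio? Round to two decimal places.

β_Corwin = 0.02807 / 0.03963 = 0.7083
β_Durant = 0.04977 / 0.03963 = 1.2559
β_Bellamy = 0.03157 / 0.03963 = 0.7966
β_Ingram = 0.05694 / 0.03963 = 1.4368
β_P = Σ w_i β_i = 0.43×0.7083 + 0.19×1.2559 + 0.28×0.7966 + 0.10×1.4368 = 0.9099
E(R_P) = R_f + β_P × MRP = 1.4% + 0.9099 × 5.4% = 6.31%

6.31%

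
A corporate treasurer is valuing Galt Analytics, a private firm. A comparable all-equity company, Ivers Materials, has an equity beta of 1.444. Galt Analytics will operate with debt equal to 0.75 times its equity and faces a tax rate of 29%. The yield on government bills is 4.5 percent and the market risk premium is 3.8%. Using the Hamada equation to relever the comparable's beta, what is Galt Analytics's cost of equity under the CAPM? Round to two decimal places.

12.91%

β_L = β_U × [1 + (1 − t)(D/E)] = 1.444 × [1 + (1 − 0.29) × 0.75]
    = 1.444 × [1 + 0.71 × 0.75] = 1.444 × 1.5325 = 2.2129
E(R) = R_f + β_L × MRP = 4.5% + 2.2129 × 3.8% = 12.91%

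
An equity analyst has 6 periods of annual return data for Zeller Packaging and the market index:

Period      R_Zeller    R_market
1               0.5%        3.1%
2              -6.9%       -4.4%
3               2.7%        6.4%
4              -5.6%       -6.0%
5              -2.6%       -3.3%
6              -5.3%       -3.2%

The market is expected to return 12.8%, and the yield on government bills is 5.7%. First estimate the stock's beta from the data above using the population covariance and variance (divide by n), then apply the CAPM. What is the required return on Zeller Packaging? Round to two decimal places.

Mean R_i = (0.5 − 6.9 + 2.7 − 5.6 − 2.6 − 5.3) / 6 = -2.8667%
Mean R_m = (3.1 − 4.4 + 6.4 − 6.0 − 3.3 − 3.2) / 6 = -1.2333%
Σ(R_i − R̄_i)(R_m − R̄_m) = 87.1167  ⇒  Cov = 87.1167 / 6 = 14.5195
Σ(R_m − R̄_m)² = 117.9333  ⇒  Var(R_m) = 117.9333 / 6 = 19.6556
β = Cov / Var(R_m) = 14.5195 / 19.6556 = 0.7387
MRP = 12.8% − 5.7% = 7.10%
E(R) = R_f + β × MRP = 5.7% + 0.7387 × 7.1% = 10.94%

10.94%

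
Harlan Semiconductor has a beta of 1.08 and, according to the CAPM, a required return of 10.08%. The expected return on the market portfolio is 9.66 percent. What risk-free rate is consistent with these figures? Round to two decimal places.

E(R) = R_f + β(E(R_m) − R_f) = R_f(1 − β) + β·E(R_m)
10.08% = R_f × (1 − 1.08) + 1.08 × 9.66%
10.08% = R_f × -0.08 + 10.4328%
R_f = (10.08% − 10.4328%) / -0.08 = 4.41%

4.41%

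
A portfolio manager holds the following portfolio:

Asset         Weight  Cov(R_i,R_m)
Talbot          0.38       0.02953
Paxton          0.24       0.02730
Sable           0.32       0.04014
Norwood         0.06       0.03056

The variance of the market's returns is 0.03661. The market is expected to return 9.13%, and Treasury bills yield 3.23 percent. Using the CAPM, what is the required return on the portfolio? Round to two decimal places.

β_Talbot = 0.02953 / 0.03661 = 0.8066
β_Paxton = 0.02730 / 0.03661 = 0.7457
β_Sable = 0.04014 / 0.03661 = 1.0964
β_Norwood = 0.03056 / 0.03661 = 0.8347
β_P = Σ w_i β_i = 0.38×0.8066 + 0.24×0.7457 + 0.32×1.0964 + 0.06×0.8347 = 0.8864
MRP = 9.13% − 3.23% = 5.90%
E(R_P) = R_f + β_P × MRP = 3.23% + 0.8864 × 5.90% = 8.46%

8.46%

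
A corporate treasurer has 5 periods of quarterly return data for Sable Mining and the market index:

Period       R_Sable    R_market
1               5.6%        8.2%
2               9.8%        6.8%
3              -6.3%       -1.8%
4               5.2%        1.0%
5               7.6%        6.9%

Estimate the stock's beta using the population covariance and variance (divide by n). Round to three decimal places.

Mean R_i = (5.6 + 9.8 − 6.3 + 5.2 + 7.6) / 5 = 4.3800%
Mean R_m = (8.2 + 6.8 − 1.8 + 1.0 + 6.9) / 5 = 4.2200%
Σ(R_i − R̄_i)(R_m − R̄_m) = 89.1220  ⇒  Cov = 89.1220 / 5 = 17.8244
Σ(R_m − R̄_m)² = 76.2880  ⇒  Var(R_m) = 76.2880 / 5 = 15.2576
β = Cov / Var(R_m) = 17.8244 / 15.2576 = 1.1682

1.168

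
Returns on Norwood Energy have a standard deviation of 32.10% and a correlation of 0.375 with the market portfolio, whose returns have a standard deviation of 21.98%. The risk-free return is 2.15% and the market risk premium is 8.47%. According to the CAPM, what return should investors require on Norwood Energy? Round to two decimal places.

6.79%

β = ρ × σ_i / σ_m = 0.375 × 32.10% / 21.98% = 0.5477
E(R) = 2.15% + 0.5477 × 8.47% = 6.79%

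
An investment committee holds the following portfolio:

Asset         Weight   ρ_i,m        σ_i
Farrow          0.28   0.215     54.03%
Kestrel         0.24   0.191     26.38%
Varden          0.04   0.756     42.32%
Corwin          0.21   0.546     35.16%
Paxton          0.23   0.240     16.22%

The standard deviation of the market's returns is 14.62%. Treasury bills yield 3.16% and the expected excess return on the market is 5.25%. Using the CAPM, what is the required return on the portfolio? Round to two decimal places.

6.99%

β_Farrow = 0.215 × 54.03% / 14.62% = 0.7946
β_Kestrel = 0.191 × 26.38% / 14.62% = 0.3446
β_Varden = 0.756 × 42.32% / 14.62% = 2.1884
β_Corwin = 0.546 × 35.16% / 14.62% = 1.3131
β_Paxton = 0.240 × 16.22% / 14.62% = 0.2663
β_P = Σ w_i β_i = 0.28×0.7946 + 0.24×0.3446 + 0.04×2.1884 + 0.21×1.3131 + 0.23×0.2663 = 0.7297
E(R_P) = R_f + β_P × MRP = 3.16% + 0.7297 × 5.25% = 6.99%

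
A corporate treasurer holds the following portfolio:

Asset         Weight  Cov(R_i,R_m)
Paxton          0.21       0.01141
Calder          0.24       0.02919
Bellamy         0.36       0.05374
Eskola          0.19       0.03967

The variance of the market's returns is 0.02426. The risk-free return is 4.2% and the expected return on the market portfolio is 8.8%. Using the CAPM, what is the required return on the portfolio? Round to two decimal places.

11.08%

β_Paxton = 0.01141 / 0.02426 = 0.4703
β_Calder = 0.02919 / 0.02426 = 1.2032
β_Bellamy = 0.05374 / 0.02426 = 2.2152
β_Eskola = 0.03967 / 0.02426 = 1.6352
β_P = Σ w_i β_i = 0.21×0.4703 + 0.24×1.2032 + 0.36×2.2152 + 0.19×1.6352 = 1.4957
MRP = 8.8% − 4.2% = 4.60%
E(R_P) = R_f + β_P × MRP = 4.2% + 1.4957 × 4.6% = 11.08%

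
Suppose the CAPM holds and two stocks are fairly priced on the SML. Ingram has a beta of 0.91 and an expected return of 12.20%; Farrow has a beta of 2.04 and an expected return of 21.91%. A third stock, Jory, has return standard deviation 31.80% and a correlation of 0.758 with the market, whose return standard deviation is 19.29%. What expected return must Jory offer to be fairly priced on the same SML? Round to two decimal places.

15.12%

MRP = (21.91% − 12.20%) / (2.04 − 0.91) = 8.5929%
R_f = 12.20% − 0.91 × 8.5929% = 4.3805%
β_Jory = ρ·σ_i/σ_m = 0.758 × 31.80 / 19.29 = 1.2496
E(R_Jory) = R_f + β × MRP = 4.3805% + 1.2496 × 8.5929% = 15.12%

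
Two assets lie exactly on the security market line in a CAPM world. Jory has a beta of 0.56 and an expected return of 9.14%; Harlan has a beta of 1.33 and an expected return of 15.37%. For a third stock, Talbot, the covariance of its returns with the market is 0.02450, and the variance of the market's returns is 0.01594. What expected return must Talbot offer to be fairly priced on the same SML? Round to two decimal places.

17.04%

MRP = (15.37% − 9.14%) / (1.33 − 0.56) = 8.0909%
R_f = 9.14% − 0.56 × 8.0909% = 4.6091%
β_Talbot = Cov / Var(R_m) = 0.02450 / 0.01594 = 1.5370
E(R_Talbot) = R_f + β × MRP = 4.6091% + 1.5370 × 8.0909% = 17.04%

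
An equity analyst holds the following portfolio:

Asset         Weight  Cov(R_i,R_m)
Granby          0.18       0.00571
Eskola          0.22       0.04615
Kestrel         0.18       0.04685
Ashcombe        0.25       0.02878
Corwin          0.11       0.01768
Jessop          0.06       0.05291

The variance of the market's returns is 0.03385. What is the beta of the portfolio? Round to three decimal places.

β_Granby = 0.00571 / 0.03385 = 0.1687
β_Eskola = 0.04615 / 0.03385 = 1.3634
β_Kestrel = 0.04685 / 0.03385 = 1.3840
β_Ashcombe = 0.02878 / 0.03385 = 0.8502
β_Corwin = 0.01768 / 0.03385 = 0.5223
β_Jessop = 0.05291 / 0.03385 = 1.5631
β_P = Σ w_i β_i = 0.18×0.1687 + 0.22×1.3634 + 0.18×1.3840 + 0.25×0.8502 + 0.11×0.5223 + 0.06×1.5631 = 0.9432

0.943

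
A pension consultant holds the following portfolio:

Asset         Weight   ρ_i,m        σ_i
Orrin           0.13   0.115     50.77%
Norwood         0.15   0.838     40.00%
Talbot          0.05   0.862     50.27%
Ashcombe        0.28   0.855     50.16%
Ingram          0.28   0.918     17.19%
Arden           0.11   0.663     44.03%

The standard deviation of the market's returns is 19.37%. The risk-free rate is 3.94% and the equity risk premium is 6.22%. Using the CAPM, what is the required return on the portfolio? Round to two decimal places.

β_Orrin = 0.115 × 50.77% / 19.37% = 0.3014
β_Norwood = 0.838 × 40.00% / 19.37% = 1.7305
β_Talbot = 0.862 × 50.27% / 19.37% = 2.2371
β_Ashcombe = 0.855 × 50.16% / 19.37% = 2.2141
β_Ingram = 0.918 × 17.19% / 19.37% = 0.8147
β_Arden = 0.663 × 44.03% / 19.37% = 1.5071
β_P = Σ w_i β_i = 0.13×0.3014 + 0.15×1.7305 + 0.05×2.2371 + 0.28×2.2141 + 0.28×0.8147 + 0.11×1.5071 = 1.4245
E(R_P) = R_f + β_P × MRP = 3.94% + 1.4245 × 6.22% = 12.80%

12.80%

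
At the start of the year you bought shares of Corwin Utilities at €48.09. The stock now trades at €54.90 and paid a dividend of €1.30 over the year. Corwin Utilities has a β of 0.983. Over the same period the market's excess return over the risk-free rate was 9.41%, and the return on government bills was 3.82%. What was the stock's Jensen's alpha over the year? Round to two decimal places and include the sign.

Realised HPR = (P1 + D1 − P0) / P0 = (54.90 + 1.30 − 48.09) / 48.09 = 8.11 / 48.09 = 16.8642%
CAPM required = R_f + β·MRP = 3.82% + 0.983 × 9.41% = 13.07003%
α = realised − required = 16.8642% − 13.07003% = +3.79%

+3.79%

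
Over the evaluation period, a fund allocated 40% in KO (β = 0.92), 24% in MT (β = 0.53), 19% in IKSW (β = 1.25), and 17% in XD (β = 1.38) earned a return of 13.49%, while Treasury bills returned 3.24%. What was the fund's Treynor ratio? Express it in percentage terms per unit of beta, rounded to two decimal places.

10.60%

β_P = 0.40×0.92 + 0.24×0.53 + 0.19×1.25 + 0.17×1.38 = 0.9673
Treynor = (R_P − R_f) / β_P = (13.49% − 3.24%) / 0.9673 = 10.25% / 0.9673 = 10.60%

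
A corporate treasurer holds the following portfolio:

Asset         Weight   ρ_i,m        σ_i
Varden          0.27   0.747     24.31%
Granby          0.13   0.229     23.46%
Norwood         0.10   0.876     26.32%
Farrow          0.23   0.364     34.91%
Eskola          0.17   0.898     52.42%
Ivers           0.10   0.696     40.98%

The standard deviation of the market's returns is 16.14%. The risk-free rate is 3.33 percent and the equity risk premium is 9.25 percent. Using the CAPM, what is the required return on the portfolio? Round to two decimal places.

15.76%

β_Varden = 0.747 × 24.31% / 16.14% = 1.1251
β_Granby = 0.229 × 23.46% / 16.14% = 0.3329
β_Norwood = 0.876 × 26.32% / 16.14% = 1.4285
β_Farrow = 0.364 × 34.91% / 16.14% = 0.7873
β_Eskola = 0.898 × 52.42% / 16.14% = 2.9166
β_Ivers = 0.696 × 40.98% / 16.14% = 1.7672
β_P = Σ w_i β_i = 0.27×1.1251 + 0.13×0.3329 + 0.10×1.4285 + 0.23×0.7873 + 0.17×2.9166 + 0.10×1.7672 = 1.3435
E(R_P) = R_f + β_P × MRP = 3.33% + 1.3435 × 9.25% = 15.76%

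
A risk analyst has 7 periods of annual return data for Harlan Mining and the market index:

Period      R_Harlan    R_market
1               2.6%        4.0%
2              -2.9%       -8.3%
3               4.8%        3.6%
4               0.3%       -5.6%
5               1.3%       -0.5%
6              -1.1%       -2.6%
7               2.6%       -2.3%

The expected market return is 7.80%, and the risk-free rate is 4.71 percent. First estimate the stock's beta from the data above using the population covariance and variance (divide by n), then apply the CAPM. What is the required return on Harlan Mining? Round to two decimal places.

6.20%

Mean R_i = (2.6 − 2.9 + 4.8 + 0.3 + 1.3 − 1.1 + 2.6) / 7 = 1.0857%
Mean R_m = (4.0 − 8.3 + 3.6 − 5.6 − 0.5 − 2.6 − 2.3) / 7 = -1.6714%
Σ(R_i − R̄_i)(R_m − R̄_m) = 59.0029  ⇒  Cov = 59.0029 / 7 = 8.4290
Σ(R_m − R̄_m)² = 121.9543  ⇒  Var(R_m) = 121.9543 / 7 = 17.4220
β = Cov / Var(R_m) = 8.4290 / 17.4220 = 0.4838
MRP = 7.80% − 4.71% = 3.09%
E(R) = R_f + β × MRP = 4.71% + 0.4838 × 3.09% = 6.20%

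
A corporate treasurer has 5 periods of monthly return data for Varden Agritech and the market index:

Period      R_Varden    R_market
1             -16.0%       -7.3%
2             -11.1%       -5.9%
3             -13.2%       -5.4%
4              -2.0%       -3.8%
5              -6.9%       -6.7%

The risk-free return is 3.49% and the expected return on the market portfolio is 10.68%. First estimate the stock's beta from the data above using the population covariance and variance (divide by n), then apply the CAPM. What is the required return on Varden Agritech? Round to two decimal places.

24.44%

Mean R_i = (-16.0 − 11.1 − 13.2 − 2.0 − 6.9) / 5 = -9.8400%
Mean R_m = (-7.3 − 5.9 − 5.4 − 3.8 − 6.7) / 5 = -5.8200%
Σ(R_i − R̄_i)(R_m − R̄_m) = 21.0560  ⇒  Cov = 21.0560 / 5 = 4.2112
Σ(R_m − R̄_m)² = 7.2280  ⇒  Var(R_m) = 7.2280 / 5 = 1.4456
β = Cov / Var(R_m) = 4.2112 / 1.4456 = 2.9131
MRP = 10.68% − 3.49% = 7.19%
E(R) = R_f + β × MRP = 3.49% + 2.9131 × 7.19% = 24.44%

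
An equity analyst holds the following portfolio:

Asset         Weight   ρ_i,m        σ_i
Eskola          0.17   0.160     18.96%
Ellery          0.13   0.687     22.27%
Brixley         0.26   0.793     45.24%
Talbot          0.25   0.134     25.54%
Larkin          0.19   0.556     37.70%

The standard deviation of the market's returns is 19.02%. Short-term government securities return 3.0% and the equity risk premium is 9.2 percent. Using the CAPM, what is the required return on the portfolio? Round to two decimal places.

β_Eskola = 0.160 × 18.96% / 19.02% = 0.1595
β_Ellery = 0.687 × 22.27% / 19.02% = 0.8044
β_Brixley = 0.793 × 45.24% / 19.02% = 1.8862
β_Talbot = 0.134 × 25.54% / 19.02% = 0.1799
β_Larkin = 0.556 × 37.70% / 19.02% = 1.1021
β_P = Σ w_i β_i = 0.17×0.1595 + 0.13×0.8044 + 0.26×1.8862 + 0.25×0.1799 + 0.19×1.1021 = 0.8765
E(R_P) = R_f + β_P × MRP = 3.0% + 0.8765 × 9.2% = 11.06%

11.06%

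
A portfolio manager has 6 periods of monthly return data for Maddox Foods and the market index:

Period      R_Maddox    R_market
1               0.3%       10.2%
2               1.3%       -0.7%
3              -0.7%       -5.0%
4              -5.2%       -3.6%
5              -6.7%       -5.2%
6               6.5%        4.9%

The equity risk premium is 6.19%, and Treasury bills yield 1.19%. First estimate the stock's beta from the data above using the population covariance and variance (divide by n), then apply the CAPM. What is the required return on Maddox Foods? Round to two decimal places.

4.12%

Mean R_i = (0.3 + 1.3 − 0.7 − 5.2 − 6.7 + 6.5) / 6 = -0.7500%
Mean R_m = (10.2 − 0.7 − 5.0 − 3.6 − 5.2 + 4.9) / 6 = 0.1000%
Σ(R_i − R̄_i)(R_m − R̄_m) = 91.5100  ⇒  Cov = 91.5100 / 6 = 15.2517
Σ(R_m − R̄_m)² = 193.4800  ⇒  Var(R_m) = 193.4800 / 6 = 32.2467
β = Cov / Var(R_m) = 15.2517 / 32.2467 = 0.4730
E(R) = R_f + β × MRP = 1.19% + 0.4730 × 6.19% = 4.12%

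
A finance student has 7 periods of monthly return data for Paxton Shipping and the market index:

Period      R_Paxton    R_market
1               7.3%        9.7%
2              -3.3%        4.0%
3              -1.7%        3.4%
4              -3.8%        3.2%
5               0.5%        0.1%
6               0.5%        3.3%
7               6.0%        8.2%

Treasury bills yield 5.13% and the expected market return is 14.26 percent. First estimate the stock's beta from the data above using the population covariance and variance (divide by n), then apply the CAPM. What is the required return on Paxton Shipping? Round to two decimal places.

14.38%

Mean R_i = (7.3 − 3.3 − 1.7 − 3.8 + 0.5 + 0.5 + 6.0) / 7 = 0.7857%
Mean R_m = (9.7 + 4.0 + 3.4 + 3.2 + 0.1 + 3.3 + 8.2) / 7 = 4.5571%
Σ(R_i − R̄_i)(R_m − R̄_m) = 65.5057  ⇒  Cov = 65.5057 / 7 = 9.3580
Σ(R_m − R̄_m)² = 64.6571  ⇒  Var(R_m) = 64.6571 / 7 = 9.2367
β = Cov / Var(R_m) = 9.3580 / 9.2367 = 1.0131
MRP = 14.26% − 5.13% = 9.13%
E(R) = R_f + β × MRP = 5.13% + 1.0131 × 9.13% = 14.38%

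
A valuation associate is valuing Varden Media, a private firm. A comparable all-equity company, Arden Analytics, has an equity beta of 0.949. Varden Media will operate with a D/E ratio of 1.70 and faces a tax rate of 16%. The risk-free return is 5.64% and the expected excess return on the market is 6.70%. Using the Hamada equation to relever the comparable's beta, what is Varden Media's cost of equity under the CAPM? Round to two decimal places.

β_L = β_U × [1 + (1 − t)(D/E)] = 0.949 × [1 + (1 − 0.16) × 1.70]
    = 0.949 × [1 + 0.84 × 1.70] = 0.949 × 2.4280 = 2.3042
E(R) = R_f + β_L × MRP = 5.64% + 2.3042 × 6.70% = 21.08%

21.08%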